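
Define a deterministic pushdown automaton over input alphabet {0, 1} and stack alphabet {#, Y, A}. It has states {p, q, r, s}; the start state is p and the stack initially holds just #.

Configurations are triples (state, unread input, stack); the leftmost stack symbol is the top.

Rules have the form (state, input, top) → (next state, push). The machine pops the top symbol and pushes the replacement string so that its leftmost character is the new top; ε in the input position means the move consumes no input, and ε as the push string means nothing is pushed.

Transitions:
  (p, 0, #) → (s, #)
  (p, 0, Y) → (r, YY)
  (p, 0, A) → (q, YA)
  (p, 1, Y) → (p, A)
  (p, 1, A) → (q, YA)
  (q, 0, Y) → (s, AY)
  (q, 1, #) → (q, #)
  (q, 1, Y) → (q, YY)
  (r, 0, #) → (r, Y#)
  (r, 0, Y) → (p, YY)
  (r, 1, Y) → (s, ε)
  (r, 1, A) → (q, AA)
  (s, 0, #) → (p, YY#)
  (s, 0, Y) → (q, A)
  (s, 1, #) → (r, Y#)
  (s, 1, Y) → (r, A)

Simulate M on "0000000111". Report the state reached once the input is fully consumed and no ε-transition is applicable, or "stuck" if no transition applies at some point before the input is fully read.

q

(p, 0000000111, #)
  read 0, top #: go to s, push # → (s, 000000111, #)
  read 0, top #: go to p, push YY# → (p, 00000111, YY#)
  read 0, top Y: go to r, push YY → (r, 0000111, YYY#)
  read 0, top Y: go to p, push YY → (p, 000111, YYYY#)
  read 0, top Y: go to r, push YY → (r, 00111, YYYYY#)
  read 0, top Y: go to p, push YY → (p, 0111, YYYYYY#)
  read 0, top Y: go to r, push YY → (r, 111, YYYYYYY#)
  read 1, top Y: go to s, push ε → (s, 11, YYYYYY#)
  read 1, top Y: go to r, push A → (r, 1, AYYYYY#)
  read 1, top A: go to q, push AA → (q, ε, AAYYYYY#)
All input consumed; M is in state q.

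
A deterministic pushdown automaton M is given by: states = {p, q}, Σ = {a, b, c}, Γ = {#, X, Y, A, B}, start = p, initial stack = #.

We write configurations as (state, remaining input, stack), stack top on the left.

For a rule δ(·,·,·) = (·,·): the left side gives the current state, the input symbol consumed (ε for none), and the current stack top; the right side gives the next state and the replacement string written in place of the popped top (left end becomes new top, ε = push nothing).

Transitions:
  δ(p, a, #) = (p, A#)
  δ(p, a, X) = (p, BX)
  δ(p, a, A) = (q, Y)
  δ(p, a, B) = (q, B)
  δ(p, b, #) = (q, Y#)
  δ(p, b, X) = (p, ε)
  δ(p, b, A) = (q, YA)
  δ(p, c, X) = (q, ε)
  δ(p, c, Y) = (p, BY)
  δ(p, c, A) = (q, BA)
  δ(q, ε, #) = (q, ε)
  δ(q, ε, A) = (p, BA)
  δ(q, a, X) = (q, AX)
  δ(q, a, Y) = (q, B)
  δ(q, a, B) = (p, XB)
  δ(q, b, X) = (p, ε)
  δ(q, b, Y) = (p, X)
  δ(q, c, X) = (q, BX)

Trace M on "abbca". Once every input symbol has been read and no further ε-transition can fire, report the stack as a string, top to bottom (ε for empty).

BA#

(p, abbca, #) ⊢ (p, bbca, A#) ⊢ (q, bca, YA#) ⊢ (p, ca, XA#) ⊢ (q, a, A#) ⊢ (p, a, BA#) ⊢ (q, ε, BA#)
All input consumed in state q with stack BA#.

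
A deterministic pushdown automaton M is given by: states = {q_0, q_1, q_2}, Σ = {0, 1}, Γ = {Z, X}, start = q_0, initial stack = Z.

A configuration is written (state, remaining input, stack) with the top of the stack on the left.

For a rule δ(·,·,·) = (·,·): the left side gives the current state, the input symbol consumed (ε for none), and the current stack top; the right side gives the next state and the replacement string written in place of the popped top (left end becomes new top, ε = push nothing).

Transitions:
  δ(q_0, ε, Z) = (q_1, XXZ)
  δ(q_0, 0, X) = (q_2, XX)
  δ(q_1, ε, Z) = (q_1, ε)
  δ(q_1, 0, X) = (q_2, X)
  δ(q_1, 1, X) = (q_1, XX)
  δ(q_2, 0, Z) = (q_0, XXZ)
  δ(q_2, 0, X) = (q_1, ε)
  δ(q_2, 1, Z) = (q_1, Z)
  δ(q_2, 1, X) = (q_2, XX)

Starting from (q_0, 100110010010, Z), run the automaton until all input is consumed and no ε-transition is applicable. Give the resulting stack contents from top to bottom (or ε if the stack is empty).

XXXXZ

(q_0, 100110010010, Z) ⊢ (q_1, 100110010010, XXZ) ⊢ (q_1, 00110010010, XXXZ) ⊢ (q_2, 0110010010, XXXZ) ⊢ (q_1, 110010010, XXZ) ⊢ (q_1, 10010010, XXXZ) ⊢ (q_1, 0010010, XXXXZ) ⊢ (q_2, 010010, XXXXZ) ⊢ (q_1, 10010, XXXZ) ⊢ (q_1, 0010, XXXXZ) ⊢ (q_2, 010, XXXXZ) ⊢ (q_1, 10, XXXZ) ⊢ (q_1, 0, XXXXZ) ⊢ (q_2, ε, XXXXZ)
All input consumed in state q_2 with stack XXXXZ.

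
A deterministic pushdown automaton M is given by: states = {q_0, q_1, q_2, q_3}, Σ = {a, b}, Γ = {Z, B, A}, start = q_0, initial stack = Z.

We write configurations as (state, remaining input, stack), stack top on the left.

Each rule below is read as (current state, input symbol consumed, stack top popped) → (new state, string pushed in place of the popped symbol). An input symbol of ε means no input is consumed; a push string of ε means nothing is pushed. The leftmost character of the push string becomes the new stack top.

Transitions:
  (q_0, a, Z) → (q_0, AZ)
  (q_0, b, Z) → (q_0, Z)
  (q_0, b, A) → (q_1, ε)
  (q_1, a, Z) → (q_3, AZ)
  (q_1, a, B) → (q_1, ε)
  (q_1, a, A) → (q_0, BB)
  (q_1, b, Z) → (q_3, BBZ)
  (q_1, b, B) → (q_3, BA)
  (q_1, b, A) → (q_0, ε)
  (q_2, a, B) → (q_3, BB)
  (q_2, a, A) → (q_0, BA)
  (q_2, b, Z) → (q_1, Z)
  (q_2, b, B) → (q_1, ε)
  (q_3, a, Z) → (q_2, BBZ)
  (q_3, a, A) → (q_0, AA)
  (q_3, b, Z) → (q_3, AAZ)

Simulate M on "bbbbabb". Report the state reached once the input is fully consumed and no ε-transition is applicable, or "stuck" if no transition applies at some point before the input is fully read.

(q_0, bbbbabb, Z)
  read b, top Z: go to q_0, push Z → (q_0, bbbabb, Z)
  read b, top Z: go to q_0, push Z → (q_0, bbabb, Z)
  read b, top Z: go to q_0, push Z → (q_0, babb, Z)
  read b, top Z: go to q_0, push Z → (q_0, abb, Z)
  read a, top Z: go to q_0, push AZ → (q_0, bb, AZ)
  read b, top A: go to q_1, push ε → (q_1, b, Z)
  read b, top Z: go to q_3, push BBZ → (q_3, ε, BBZ)
All input consumed; M is in state q_3.

q_3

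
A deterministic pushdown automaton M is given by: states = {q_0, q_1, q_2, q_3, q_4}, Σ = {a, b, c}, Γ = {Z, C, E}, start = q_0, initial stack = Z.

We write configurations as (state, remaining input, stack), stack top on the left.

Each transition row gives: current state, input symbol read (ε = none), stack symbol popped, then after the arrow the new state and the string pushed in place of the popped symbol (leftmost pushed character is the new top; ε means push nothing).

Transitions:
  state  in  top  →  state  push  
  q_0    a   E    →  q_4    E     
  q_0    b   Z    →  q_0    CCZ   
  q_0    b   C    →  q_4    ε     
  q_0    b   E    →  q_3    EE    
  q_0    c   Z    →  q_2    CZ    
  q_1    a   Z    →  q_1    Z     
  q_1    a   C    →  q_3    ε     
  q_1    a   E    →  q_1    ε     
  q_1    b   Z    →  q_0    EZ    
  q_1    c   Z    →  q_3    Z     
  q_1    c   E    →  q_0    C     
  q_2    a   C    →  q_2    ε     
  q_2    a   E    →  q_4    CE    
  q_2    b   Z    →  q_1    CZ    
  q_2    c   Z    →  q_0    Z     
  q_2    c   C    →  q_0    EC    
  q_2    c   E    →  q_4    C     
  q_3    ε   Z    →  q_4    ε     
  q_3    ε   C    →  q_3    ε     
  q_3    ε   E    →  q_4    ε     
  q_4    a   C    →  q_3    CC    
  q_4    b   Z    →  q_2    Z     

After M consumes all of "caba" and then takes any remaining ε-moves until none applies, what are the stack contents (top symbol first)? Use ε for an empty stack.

ε

(q_0, caba, Z)
  read c, top Z: go to q_2, push CZ → (q_2, aba, CZ)
  read a, top C: go to q_2, push ε → (q_2, ba, Z)
  read b, top Z: go to q_1, push CZ → (q_1, a, CZ)
  read a, top C: go to q_3, push ε → (q_3, ε, Z)
  ε-move, top Z: go to q_4, push ε → (q_4, ε, ε)
All input consumed in state q_4 with stack ε.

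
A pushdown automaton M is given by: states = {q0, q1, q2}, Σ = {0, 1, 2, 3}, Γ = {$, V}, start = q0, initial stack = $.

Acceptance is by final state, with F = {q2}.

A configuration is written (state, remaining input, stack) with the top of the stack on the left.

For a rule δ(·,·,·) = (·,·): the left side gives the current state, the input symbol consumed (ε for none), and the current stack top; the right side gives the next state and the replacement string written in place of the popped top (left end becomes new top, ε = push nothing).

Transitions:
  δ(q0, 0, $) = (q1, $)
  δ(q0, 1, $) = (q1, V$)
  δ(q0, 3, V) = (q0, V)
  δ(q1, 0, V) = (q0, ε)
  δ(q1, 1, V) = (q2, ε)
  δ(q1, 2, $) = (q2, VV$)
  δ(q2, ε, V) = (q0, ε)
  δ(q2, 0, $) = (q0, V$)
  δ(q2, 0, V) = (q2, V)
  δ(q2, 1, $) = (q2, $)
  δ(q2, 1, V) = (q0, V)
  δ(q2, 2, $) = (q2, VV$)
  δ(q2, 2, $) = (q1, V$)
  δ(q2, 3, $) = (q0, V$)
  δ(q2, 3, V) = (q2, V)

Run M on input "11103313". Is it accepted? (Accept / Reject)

Reject

No computation consumes all input and reaches a final state.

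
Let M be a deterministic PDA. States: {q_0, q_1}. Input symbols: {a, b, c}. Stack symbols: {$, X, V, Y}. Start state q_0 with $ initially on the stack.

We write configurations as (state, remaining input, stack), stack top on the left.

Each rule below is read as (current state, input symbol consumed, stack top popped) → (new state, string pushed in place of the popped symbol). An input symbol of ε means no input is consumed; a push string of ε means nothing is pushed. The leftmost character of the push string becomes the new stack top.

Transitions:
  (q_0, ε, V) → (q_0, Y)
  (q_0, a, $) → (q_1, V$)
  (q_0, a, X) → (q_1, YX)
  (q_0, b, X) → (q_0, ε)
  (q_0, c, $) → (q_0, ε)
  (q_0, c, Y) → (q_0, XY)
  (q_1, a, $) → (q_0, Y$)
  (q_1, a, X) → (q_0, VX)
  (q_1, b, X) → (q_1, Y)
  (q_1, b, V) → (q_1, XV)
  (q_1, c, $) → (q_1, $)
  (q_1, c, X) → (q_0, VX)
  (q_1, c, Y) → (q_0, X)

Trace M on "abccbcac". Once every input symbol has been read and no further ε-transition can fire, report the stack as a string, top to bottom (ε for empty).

XXYXV$

(q_0, abccbcac, $) ⊢ (q_1, bccbcac, V$) ⊢ (q_1, ccbcac, XV$) ⊢ (q_0, cbcac, VXV$) ⊢ (q_0, cbcac, YXV$) ⊢ (q_0, bcac, XYXV$) ⊢ (q_0, cac, YXV$) ⊢ (q_0, ac, XYXV$) ⊢ (q_1, c, YXYXV$) ⊢ (q_0, ε, XXYXV$)
All input consumed in state q_0 with stack XXYXV$.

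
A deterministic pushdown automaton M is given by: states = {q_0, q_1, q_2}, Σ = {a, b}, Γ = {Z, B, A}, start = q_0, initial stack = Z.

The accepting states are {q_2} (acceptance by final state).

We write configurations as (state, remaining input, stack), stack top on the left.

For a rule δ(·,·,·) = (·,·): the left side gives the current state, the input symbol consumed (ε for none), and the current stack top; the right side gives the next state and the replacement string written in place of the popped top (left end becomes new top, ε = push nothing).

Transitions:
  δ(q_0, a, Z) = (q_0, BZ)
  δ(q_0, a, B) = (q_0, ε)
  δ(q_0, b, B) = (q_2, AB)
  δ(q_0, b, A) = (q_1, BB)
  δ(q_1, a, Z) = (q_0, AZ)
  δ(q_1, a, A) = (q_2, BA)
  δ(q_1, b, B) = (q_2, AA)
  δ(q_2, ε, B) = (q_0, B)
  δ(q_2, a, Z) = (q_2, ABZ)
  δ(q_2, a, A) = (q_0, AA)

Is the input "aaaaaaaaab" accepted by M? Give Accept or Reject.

Accept

(q_0, aaaaaaaaab, Z)
  read a, top Z: go to q_0, push BZ → (q_0, aaaaaaaab, BZ)
  read a, top B: go to q_0, push ε → (q_0, aaaaaaab, Z)
  read a, top Z: go to q_0, push BZ → (q_0, aaaaaab, BZ)
  read a, top B: go to q_0, push ε → (q_0, aaaaab, Z)
  read a, top Z: go to q_0, push BZ → (q_0, aaaab, BZ)
  read a, top B: go to q_0, push ε → (q_0, aaab, Z)
  read a, top Z: go to q_0, push BZ → (q_0, aab, BZ)
  read a, top B: go to q_0, push ε → (q_0, ab, Z)
  read a, top Z: go to q_0, push BZ → (q_0, b, BZ)
  read b, top B: go to q_2, push AB → (q_2, ε, ABZ)
All input consumed; state q_2 ∈ F.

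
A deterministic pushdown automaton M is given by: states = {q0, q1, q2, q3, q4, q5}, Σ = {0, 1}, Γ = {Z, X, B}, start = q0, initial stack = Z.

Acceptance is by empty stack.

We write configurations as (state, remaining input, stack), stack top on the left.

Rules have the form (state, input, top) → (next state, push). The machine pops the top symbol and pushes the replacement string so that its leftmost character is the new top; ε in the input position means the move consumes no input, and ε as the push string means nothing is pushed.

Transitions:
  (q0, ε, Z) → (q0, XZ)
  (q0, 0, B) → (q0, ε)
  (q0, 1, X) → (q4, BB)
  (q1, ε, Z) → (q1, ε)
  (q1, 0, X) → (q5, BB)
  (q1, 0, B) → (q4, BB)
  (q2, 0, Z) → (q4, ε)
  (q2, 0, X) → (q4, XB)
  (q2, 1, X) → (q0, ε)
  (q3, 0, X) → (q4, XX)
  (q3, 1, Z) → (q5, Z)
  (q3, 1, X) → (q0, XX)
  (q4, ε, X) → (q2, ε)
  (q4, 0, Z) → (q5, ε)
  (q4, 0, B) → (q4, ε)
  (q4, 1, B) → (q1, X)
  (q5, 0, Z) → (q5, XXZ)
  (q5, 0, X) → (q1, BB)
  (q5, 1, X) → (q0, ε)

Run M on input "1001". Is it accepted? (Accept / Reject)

(q0, 1001, Z) ⊢ (q0, 1001, XZ) ⊢ (q4, 001, BBZ) ⊢ (q4, 01, BZ) ⊢ (q4, 1, Z)
No transition applies at (q4, 1, Z); input not fully consumed.

Reject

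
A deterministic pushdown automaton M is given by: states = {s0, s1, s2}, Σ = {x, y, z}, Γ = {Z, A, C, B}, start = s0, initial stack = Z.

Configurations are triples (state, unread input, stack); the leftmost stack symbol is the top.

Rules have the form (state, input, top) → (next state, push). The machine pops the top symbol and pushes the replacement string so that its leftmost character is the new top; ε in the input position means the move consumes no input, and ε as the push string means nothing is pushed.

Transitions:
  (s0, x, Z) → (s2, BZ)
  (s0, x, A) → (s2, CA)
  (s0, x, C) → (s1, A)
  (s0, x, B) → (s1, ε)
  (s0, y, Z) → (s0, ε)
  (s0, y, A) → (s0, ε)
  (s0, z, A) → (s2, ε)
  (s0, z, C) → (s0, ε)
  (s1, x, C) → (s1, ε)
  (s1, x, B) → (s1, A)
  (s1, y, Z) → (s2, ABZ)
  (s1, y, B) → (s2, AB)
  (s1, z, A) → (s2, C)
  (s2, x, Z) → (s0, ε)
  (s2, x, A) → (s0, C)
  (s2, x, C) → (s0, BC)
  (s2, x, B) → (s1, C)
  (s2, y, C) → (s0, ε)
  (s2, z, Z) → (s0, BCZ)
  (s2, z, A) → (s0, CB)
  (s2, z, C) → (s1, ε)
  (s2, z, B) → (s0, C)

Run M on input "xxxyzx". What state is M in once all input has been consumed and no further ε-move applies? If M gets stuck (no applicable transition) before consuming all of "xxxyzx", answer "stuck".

(s0, xxxyzx, Z)
  read x, top Z: go to s2, push BZ → (s2, xxyzx, BZ)
  read x, top B: go to s1, push C → (s1, xyzx, CZ)
  read x, top C: go to s1, push ε → (s1, yzx, Z)
  read y, top Z: go to s2, push ABZ → (s2, zx, ABZ)
  read z, top A: go to s0, push CB → (s0, x, CBBZ)
  read x, top C: go to s1, push A → (s1, ε, ABBZ)
All input consumed; M is in state s1.

s1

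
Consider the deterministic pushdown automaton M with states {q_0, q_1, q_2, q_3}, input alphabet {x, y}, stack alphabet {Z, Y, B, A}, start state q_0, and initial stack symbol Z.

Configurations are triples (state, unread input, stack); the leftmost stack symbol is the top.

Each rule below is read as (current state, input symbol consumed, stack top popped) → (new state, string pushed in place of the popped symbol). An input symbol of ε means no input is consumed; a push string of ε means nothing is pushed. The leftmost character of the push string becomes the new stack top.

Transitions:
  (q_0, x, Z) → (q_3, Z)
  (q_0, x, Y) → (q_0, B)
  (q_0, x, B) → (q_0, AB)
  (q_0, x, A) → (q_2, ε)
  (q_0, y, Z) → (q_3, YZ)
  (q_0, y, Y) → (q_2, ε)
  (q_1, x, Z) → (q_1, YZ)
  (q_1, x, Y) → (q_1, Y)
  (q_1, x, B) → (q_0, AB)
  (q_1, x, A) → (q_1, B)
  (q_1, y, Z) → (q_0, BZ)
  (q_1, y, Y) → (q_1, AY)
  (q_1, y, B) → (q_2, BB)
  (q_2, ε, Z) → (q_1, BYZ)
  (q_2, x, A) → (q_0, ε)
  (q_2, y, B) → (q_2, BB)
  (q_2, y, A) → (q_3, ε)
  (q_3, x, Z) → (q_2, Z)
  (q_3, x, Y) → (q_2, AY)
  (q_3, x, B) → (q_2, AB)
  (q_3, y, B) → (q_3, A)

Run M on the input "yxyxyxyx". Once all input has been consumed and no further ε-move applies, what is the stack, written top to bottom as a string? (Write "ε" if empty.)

(q_0, yxyxyxyx, Z)
  read y, top Z: go to q_3, push YZ → (q_3, xyxyxyx, YZ)
  read x, top Y: go to q_2, push AY → (q_2, yxyxyx, AYZ)
  read y, top A: go to q_3, push ε → (q_3, xyxyx, YZ)
  read x, top Y: go to q_2, push AY → (q_2, yxyx, AYZ)
  read y, top A: go to q_3, push ε → (q_3, xyx, YZ)
  read x, top Y: go to q_2, push AY → (q_2, yx, AYZ)
  read y, top A: go to q_3, push ε → (q_3, x, YZ)
  read x, top Y: go to q_2, push AY → (q_2, ε, AYZ)
All input consumed in state q_2 with stack AYZ.

AYZ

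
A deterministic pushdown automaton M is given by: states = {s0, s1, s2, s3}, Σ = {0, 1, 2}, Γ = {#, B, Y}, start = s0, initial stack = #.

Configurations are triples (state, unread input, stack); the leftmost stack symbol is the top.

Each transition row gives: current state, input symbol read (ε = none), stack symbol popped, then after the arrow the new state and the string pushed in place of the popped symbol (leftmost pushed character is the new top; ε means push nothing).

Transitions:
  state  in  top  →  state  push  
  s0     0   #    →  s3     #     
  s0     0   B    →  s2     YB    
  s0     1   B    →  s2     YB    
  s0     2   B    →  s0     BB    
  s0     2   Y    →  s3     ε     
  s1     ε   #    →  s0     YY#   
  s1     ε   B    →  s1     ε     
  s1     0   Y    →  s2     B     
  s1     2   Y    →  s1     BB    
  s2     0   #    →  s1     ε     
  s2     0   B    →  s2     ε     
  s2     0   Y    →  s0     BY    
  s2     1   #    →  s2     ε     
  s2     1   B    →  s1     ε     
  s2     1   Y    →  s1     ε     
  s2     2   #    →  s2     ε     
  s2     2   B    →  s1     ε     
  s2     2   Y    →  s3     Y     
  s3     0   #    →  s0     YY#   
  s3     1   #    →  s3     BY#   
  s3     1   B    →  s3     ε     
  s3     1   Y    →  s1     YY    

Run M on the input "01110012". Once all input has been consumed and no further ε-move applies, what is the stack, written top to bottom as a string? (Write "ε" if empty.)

Y#

(s0, 01110012, #)
  read 0, top #: go to s3, push # → (s3, 1110012, #)
  read 1, top #: go to s3, push BY# → (s3, 110012, BY#)
  read 1, top B: go to s3, push ε → (s3, 10012, Y#)
  read 1, top Y: go to s1, push YY → (s1, 0012, YY#)
  read 0, top Y: go to s2, push B → (s2, 012, BY#)
  read 0, top B: go to s2, push ε → (s2, 12, Y#)
  read 1, top Y: go to s1, push ε → (s1, 2, #)
  ε-move, top #: go to s0, push YY# → (s0, 2, YY#)
  read 2, top Y: go to s3, push ε → (s3, ε, Y#)
All input consumed in state s3 with stack Y#.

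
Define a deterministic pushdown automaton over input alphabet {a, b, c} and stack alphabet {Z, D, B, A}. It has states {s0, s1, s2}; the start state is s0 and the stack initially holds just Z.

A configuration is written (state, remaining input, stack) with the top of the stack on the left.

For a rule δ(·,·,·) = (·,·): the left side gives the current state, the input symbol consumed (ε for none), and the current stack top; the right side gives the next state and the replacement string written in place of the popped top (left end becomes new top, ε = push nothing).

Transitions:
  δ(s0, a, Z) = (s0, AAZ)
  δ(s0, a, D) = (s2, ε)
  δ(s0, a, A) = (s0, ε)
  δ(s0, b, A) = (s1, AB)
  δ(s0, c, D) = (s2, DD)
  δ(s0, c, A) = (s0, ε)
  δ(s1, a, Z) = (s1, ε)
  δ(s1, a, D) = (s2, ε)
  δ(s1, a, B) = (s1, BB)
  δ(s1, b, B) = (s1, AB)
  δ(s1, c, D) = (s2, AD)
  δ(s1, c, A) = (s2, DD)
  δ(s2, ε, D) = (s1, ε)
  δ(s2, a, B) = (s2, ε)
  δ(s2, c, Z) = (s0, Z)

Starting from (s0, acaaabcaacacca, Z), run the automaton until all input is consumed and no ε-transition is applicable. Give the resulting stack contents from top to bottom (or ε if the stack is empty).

(s0, acaaabcaacacca, Z)
  read a, top Z: go to s0, push AAZ → (s0, caaabcaacacca, AAZ)
  read c, top A: go to s0, push ε → (s0, aaabcaacacca, AZ)
  read a, top A: go to s0, push ε → (s0, aabcaacacca, Z)
  read a, top Z: go to s0, push AAZ → (s0, abcaacacca, AAZ)
  read a, top A: go to s0, push ε → (s0, bcaacacca, AZ)
  read b, top A: go to s1, push AB → (s1, caacacca, ABZ)
  read c, top A: go to s2, push DD → (s2, aacacca, DDBZ)
  ε-move, top D: go to s1, push ε → (s1, aacacca, DBZ)
  read a, top D: go to s2, push ε → (s2, acacca, BZ)
  read a, top B: go to s2, push ε → (s2, cacca, Z)
  read c, top Z: go to s0, push Z → (s0, acca, Z)
  read a, top Z: go to s0, push AAZ → (s0, cca, AAZ)
  read c, top A: go to s0, push ε → (s0, ca, AZ)
  read c, top A: go to s0, push ε → (s0, a, Z)
  read a, top Z: go to s0, push AAZ → (s0, ε, AAZ)
All input consumed in state s0 with stack AAZ.

AAZ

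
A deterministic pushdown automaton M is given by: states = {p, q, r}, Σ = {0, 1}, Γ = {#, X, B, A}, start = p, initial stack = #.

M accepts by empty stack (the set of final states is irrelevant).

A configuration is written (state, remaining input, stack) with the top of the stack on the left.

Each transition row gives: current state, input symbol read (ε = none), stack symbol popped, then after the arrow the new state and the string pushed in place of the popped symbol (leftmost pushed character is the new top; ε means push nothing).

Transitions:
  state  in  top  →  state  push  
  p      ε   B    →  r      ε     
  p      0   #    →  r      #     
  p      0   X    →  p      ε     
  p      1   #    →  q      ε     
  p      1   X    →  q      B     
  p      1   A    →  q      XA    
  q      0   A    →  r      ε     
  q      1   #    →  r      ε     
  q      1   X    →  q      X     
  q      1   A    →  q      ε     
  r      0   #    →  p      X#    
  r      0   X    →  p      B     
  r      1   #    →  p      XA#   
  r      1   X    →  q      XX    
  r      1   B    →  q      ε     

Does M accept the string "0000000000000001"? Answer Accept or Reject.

Accept

(p, 0000000000000001, #)
  read 0, top #: go to r, push # → (r, 000000000000001, #)
  read 0, top #: go to p, push X# → (p, 00000000000001, X#)
  read 0, top X: go to p, push ε → (p, 0000000000001, #)
  read 0, top #: go to r, push # → (r, 000000000001, #)
  read 0, top #: go to p, push X# → (p, 00000000001, X#)
  read 0, top X: go to p, push ε → (p, 0000000001, #)
  read 0, top #: go to r, push # → (r, 000000001, #)
  read 0, top #: go to p, push X# → (p, 00000001, X#)
  read 0, top X: go to p, push ε → (p, 0000001, #)
  read 0, top #: go to r, push # → (r, 000001, #)
  read 0, top #: go to p, push X# → (p, 00001, X#)
  read 0, top X: go to p, push ε → (p, 0001, #)
  read 0, top #: go to r, push # → (r, 001, #)
  read 0, top #: go to p, push X# → (p, 01, X#)
  read 0, top X: go to p, push ε → (p, 1, #)
  read 1, top #: go to q, push ε → (q, ε, ε)
All input consumed and the stack is empty.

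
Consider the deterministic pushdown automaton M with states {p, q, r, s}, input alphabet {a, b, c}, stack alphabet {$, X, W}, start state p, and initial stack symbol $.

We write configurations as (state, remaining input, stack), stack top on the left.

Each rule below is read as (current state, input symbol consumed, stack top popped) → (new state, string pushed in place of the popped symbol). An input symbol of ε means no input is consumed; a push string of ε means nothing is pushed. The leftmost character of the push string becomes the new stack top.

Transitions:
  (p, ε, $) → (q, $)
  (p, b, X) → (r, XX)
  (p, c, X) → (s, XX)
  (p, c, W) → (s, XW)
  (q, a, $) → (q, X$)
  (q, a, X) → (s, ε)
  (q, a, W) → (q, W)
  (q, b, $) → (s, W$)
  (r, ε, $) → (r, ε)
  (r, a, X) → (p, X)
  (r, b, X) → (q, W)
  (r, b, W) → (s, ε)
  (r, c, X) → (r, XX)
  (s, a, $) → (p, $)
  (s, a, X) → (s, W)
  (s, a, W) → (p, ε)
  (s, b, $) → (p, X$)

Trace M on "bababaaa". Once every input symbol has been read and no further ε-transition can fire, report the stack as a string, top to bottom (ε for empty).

(p, bababaaa, $)
  ε-move, top $: go to q, push $ → (q, bababaaa, $)
  read b, top $: go to s, push W$ → (s, ababaaa, W$)
  read a, top W: go to p, push ε → (p, babaaa, $)
  ε-move, top $: go to q, push $ → (q, babaaa, $)
  read b, top $: go to s, push W$ → (s, abaaa, W$)
  read a, top W: go to p, push ε → (p, baaa, $)
  ε-move, top $: go to q, push $ → (q, baaa, $)
  read b, top $: go to s, push W$ → (s, aaa, W$)
  read a, top W: go to p, push ε → (p, aa, $)
  ε-move, top $: go to q, push $ → (q, aa, $)
  read a, top $: go to q, push X$ → (q, a, X$)
  read a, top X: go to s, push ε → (s, ε, $)
All input consumed in state s with stack $.

$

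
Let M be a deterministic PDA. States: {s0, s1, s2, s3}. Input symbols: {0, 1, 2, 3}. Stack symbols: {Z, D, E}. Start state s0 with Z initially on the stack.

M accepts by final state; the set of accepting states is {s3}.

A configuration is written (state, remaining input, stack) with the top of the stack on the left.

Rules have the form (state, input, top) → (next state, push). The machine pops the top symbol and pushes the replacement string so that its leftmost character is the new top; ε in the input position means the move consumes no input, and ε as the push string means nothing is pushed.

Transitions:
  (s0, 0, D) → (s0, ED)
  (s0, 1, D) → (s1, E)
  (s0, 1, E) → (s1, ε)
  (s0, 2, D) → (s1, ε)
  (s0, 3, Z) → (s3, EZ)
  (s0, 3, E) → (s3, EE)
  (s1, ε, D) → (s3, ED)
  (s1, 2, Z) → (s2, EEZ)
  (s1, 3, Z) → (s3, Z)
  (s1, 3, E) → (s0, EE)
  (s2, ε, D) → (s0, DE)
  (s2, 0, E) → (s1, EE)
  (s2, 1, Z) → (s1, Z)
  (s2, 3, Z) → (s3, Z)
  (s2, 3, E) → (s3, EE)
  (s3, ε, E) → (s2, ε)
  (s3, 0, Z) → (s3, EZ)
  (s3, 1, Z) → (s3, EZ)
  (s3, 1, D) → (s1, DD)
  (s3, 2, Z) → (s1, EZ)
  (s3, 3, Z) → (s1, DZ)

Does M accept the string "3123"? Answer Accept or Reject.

Accept

(s0, 3123, Z) ⊢ (s3, 123, EZ) ⊢ (s2, 123, Z) ⊢ (s1, 23, Z) ⊢ (s2, 3, EEZ) ⊢ (s3, ε, EEEZ)
All input consumed; state s3 ∈ F.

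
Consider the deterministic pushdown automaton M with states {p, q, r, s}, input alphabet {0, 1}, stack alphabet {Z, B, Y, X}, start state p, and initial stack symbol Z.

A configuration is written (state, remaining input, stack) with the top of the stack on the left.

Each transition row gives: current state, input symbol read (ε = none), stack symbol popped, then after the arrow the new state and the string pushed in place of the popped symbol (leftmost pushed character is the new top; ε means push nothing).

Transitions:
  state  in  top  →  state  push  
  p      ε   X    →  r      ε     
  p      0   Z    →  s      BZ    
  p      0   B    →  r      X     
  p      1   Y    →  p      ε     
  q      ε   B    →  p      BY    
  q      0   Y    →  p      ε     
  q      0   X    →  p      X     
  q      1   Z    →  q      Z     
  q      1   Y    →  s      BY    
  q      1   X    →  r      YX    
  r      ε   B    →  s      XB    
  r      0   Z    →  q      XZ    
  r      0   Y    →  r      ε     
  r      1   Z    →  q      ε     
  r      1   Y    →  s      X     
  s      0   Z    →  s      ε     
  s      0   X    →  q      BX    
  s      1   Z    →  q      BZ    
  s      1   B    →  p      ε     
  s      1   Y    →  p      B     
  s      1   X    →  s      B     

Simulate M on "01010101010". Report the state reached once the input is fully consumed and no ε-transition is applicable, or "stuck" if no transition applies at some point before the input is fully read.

(p, 01010101010, Z)
  read 0, top Z: go to s, push BZ → (s, 1010101010, BZ)
  read 1, top B: go to p, push ε → (p, 010101010, Z)
  read 0, top Z: go to s, push BZ → (s, 10101010, BZ)
  read 1, top B: go to p, push ε → (p, 0101010, Z)
  read 0, top Z: go to s, push BZ → (s, 101010, BZ)
  read 1, top B: go to p, push ε → (p, 01010, Z)
  read 0, top Z: go to s, push BZ → (s, 1010, BZ)
  read 1, top B: go to p, push ε → (p, 010, Z)
  read 0, top Z: go to s, push BZ → (s, 10, BZ)
  read 1, top B: go to p, push ε → (p, 0, Z)
  read 0, top Z: go to s, push BZ → (s, ε, BZ)
All input consumed; M is in state s.

s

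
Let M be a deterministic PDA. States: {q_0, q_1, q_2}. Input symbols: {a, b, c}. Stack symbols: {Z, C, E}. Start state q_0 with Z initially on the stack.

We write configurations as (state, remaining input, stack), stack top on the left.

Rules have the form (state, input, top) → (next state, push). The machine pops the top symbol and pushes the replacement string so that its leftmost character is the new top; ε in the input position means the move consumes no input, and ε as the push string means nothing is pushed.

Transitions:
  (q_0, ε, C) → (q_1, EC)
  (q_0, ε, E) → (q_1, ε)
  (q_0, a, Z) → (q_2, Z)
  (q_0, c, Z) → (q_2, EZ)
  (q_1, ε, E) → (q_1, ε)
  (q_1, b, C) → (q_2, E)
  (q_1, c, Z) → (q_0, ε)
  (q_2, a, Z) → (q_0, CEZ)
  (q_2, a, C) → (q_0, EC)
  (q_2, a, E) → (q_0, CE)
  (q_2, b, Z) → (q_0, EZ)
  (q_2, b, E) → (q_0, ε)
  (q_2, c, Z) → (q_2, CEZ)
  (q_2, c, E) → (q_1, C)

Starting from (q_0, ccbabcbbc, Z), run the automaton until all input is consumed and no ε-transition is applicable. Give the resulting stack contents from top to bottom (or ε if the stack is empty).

ε

(q_0, ccbabcbbc, Z)
  read c, top Z: go to q_2, push EZ → (q_2, cbabcbbc, EZ)
  read c, top E: go to q_1, push C → (q_1, babcbbc, CZ)
  read b, top C: go to q_2, push E → (q_2, abcbbc, EZ)
  read a, top E: go to q_0, push CE → (q_0, bcbbc, CEZ)
  ε-move, top C: go to q_1, push EC → (q_1, bcbbc, ECEZ)
  ε-move, top E: go to q_1, push ε → (q_1, bcbbc, CEZ)
  read b, top C: go to q_2, push E → (q_2, cbbc, EEZ)
  read c, top E: go to q_1, push C → (q_1, bbc, CEZ)
  read b, top C: go to q_2, push E → (q_2, bc, EEZ)
  read b, top E: go to q_0, push ε → (q_0, c, EZ)
  ε-move, top E: go to q_1, push ε → (q_1, c, Z)
  read c, top Z: go to q_0, push ε → (q_0, ε, ε)
All input consumed in state q_0 with stack ε.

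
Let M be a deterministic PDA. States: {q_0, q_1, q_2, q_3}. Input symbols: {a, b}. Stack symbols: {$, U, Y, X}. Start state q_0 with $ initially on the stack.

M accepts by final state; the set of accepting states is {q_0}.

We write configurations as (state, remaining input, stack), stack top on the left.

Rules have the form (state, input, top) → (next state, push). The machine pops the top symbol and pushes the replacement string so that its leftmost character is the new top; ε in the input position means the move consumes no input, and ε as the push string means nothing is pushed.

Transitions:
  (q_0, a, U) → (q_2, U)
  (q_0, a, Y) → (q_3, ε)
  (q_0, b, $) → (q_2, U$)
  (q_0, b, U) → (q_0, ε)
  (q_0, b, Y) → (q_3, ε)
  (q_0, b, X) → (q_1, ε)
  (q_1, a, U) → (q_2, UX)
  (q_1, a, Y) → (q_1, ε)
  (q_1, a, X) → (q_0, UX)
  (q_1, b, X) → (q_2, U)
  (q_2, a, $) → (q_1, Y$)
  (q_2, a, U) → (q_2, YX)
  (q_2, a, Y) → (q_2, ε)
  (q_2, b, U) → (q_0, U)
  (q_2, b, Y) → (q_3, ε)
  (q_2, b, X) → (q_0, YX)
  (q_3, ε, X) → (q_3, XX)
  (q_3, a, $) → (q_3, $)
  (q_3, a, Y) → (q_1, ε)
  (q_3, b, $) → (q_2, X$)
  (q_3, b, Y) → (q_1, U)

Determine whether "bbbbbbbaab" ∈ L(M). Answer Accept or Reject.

(q_0, bbbbbbbaab, $)
  read b, top $: go to q_2, push U$ → (q_2, bbbbbbaab, U$)
  read b, top U: go to q_0, push U → (q_0, bbbbbaab, U$)
  read b, top U: go to q_0, push ε → (q_0, bbbbaab, $)
  read b, top $: go to q_2, push U$ → (q_2, bbbaab, U$)
  read b, top U: go to q_0, push U → (q_0, bbaab, U$)
  read b, top U: go to q_0, push ε → (q_0, baab, $)
  read b, top $: go to q_2, push U$ → (q_2, aab, U$)
  read a, top U: go to q_2, push YX → (q_2, ab, YX$)
  read a, top Y: go to q_2, push ε → (q_2, b, X$)
  read b, top X: go to q_0, push YX → (q_0, ε, YX$)
All input consumed; state q_0 ∈ F.

Accept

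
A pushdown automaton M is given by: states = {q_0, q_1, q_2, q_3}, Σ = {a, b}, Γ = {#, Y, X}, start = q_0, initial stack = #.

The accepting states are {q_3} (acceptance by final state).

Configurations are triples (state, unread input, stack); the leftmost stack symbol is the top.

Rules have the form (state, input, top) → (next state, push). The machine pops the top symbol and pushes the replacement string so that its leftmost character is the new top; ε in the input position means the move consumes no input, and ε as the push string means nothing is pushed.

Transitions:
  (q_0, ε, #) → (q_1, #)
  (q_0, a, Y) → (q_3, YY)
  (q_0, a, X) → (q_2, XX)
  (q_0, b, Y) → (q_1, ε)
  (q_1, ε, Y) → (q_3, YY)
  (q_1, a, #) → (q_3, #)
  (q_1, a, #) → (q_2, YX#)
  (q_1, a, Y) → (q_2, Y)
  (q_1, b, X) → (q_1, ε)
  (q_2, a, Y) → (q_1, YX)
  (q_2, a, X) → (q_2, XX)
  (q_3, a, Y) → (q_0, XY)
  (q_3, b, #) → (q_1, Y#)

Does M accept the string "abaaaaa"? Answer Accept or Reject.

No computation consumes all input and reaches a final state.

Reject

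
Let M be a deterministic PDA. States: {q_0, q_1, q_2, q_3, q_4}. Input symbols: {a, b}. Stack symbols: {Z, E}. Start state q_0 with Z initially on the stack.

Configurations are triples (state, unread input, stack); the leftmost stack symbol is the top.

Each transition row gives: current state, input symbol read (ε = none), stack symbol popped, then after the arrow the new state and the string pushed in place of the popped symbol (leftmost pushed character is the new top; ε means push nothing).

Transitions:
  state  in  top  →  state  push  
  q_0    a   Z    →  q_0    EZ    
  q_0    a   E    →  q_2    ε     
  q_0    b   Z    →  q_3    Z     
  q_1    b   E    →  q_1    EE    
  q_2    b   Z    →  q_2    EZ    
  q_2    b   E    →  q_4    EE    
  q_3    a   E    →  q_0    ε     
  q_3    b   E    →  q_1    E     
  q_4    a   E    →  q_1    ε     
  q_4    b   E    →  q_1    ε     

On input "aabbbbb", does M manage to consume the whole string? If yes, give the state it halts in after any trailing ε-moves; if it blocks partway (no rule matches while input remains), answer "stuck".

(q_0, aabbbbb, Z)
  read a, top Z: go to q_0, push EZ → (q_0, abbbbb, EZ)
  read a, top E: go to q_2, push ε → (q_2, bbbbb, Z)
  read b, top Z: go to q_2, push EZ → (q_2, bbbb, EZ)
  read b, top E: go to q_4, push EE → (q_4, bbb, EEZ)
  read b, top E: go to q_1, push ε → (q_1, bb, EZ)
  read b, top E: go to q_1, push EE → (q_1, b, EEZ)
  read b, top E: go to q_1, push EE → (q_1, ε, EEEZ)
All input consumed; M is in state q_1.

q_1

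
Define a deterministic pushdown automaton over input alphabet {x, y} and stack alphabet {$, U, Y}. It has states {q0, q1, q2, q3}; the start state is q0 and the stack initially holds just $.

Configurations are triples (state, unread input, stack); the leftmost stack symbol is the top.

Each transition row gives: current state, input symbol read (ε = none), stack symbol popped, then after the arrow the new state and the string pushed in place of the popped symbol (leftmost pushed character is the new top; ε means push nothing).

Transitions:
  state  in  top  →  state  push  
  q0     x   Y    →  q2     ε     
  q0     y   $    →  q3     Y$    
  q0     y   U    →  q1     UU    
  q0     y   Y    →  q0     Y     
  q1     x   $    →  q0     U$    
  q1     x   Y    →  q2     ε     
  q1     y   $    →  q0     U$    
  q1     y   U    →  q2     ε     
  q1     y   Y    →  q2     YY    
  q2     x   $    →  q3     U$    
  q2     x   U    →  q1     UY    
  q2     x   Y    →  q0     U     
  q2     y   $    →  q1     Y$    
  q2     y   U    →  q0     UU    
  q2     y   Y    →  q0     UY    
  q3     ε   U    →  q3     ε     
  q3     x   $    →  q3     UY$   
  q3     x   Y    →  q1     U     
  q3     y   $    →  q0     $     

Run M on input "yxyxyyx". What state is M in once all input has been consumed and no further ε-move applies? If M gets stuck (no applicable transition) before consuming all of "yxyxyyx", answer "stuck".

(q0, yxyxyyx, $) ⊢ (q3, xyxyyx, Y$) ⊢ (q1, yxyyx, U$) ⊢ (q2, xyyx, $) ⊢ (q3, yyx, U$) ⊢ (q3, yyx, $) ⊢ (q0, yx, $) ⊢ (q3, x, Y$) ⊢ (q1, ε, U$)
All input consumed; M is in state q1.

q1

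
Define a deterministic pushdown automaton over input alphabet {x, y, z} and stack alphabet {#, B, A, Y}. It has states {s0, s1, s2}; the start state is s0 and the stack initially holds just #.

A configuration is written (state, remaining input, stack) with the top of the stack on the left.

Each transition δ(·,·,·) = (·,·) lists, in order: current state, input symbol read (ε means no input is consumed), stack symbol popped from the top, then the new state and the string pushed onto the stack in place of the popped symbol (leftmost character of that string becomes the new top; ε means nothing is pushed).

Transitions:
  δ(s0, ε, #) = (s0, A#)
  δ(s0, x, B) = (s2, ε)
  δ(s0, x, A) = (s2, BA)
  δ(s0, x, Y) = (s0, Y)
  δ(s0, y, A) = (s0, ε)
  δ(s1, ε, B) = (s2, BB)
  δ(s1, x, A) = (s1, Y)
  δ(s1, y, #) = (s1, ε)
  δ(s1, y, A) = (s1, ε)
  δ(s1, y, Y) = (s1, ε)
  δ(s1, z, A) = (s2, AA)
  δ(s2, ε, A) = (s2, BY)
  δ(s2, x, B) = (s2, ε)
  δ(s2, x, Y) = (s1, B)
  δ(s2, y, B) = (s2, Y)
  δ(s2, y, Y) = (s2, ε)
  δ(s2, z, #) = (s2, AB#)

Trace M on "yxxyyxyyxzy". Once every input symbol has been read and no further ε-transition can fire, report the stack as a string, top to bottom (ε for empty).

(s0, yxxyyxyyxzy, #)
  ε-move, top #: go to s0, push A# → (s0, yxxyyxyyxzy, A#)
  read y, top A: go to s0, push ε → (s0, xxyyxyyxzy, #)
  ε-move, top #: go to s0, push A# → (s0, xxyyxyyxzy, A#)
  read x, top A: go to s2, push BA → (s2, xyyxyyxzy, BA#)
  read x, top B: go to s2, push ε → (s2, yyxyyxzy, A#)
  ε-move, top A: go to s2, push BY → (s2, yyxyyxzy, BY#)
  read y, top B: go to s2, push Y → (s2, yxyyxzy, YY#)
  read y, top Y: go to s2, push ε → (s2, xyyxzy, Y#)
  read x, top Y: go to s1, push B → (s1, yyxzy, B#)
  ε-move, top B: go to s2, push BB → (s2, yyxzy, BB#)
  read y, top B: go to s2, push Y → (s2, yxzy, YB#)
  read y, top Y: go to s2, push ε → (s2, xzy, B#)
  read x, top B: go to s2, push ε → (s2, zy, #)
  read z, top #: go to s2, push AB# → (s2, y, AB#)
  ε-move, top A: go to s2, push BY → (s2, y, BYB#)
  read y, top B: go to s2, push Y → (s2, ε, YYB#)
All input consumed in state s2 with stack YYB#.

YYB#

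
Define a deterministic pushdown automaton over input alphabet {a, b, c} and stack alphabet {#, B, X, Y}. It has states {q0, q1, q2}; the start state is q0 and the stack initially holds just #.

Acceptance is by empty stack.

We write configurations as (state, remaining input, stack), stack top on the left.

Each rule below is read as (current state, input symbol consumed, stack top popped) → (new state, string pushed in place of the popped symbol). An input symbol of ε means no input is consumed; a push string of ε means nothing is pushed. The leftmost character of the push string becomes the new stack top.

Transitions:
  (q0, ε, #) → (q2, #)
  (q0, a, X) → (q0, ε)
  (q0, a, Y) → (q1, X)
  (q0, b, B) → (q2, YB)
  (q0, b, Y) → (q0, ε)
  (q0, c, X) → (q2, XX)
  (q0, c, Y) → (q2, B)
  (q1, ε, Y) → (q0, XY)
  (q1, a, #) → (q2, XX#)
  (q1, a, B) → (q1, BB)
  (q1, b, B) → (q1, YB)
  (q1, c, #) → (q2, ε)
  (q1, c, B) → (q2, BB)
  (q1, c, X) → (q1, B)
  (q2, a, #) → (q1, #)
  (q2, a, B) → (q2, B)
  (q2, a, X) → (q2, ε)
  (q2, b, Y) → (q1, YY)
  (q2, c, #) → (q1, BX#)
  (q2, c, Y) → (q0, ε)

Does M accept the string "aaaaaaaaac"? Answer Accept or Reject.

(q0, aaaaaaaaac, #)
  ε-move, top #: go to q2, push # → (q2, aaaaaaaaac, #)
  read a, top #: go to q1, push # → (q1, aaaaaaaac, #)
  read a, top #: go to q2, push XX# → (q2, aaaaaaac, XX#)
  read a, top X: go to q2, push ε → (q2, aaaaaac, X#)
  read a, top X: go to q2, push ε → (q2, aaaaac, #)
  read a, top #: go to q1, push # → (q1, aaaac, #)
  read a, top #: go to q2, push XX# → (q2, aaac, XX#)
  read a, top X: go to q2, push ε → (q2, aac, X#)
  read a, top X: go to q2, push ε → (q2, ac, #)
  read a, top #: go to q1, push # → (q1, c, #)
  read c, top #: go to q2, push ε → (q2, ε, ε)
All input consumed and the stack is empty.

Accept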